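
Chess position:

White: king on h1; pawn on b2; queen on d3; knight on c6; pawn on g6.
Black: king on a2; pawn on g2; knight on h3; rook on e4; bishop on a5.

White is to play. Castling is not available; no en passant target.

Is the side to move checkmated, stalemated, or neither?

neither

White to move; white king on h1.
In check: yes, from the black pawn on g2.
Legal moves for White: Kh2, Kxg2.
White is in check but has 2 legal moves → neither.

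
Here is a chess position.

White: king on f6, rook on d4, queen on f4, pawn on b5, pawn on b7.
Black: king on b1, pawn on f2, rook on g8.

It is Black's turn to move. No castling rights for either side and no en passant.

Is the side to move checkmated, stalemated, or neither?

neither

Black to move; black king on b1.
In check: no.
Legal moves for Black include: Rh8, Rf8+, Re8, Rd8, Rc8, Rb8, Ra8, Rg7, Rg6+, Rg5, Rg4, Rg3, Rg2, Rg1, Kc2, Kb2, Ka2, Ka1, ... (list truncated; more exist).
Black has legal moves and is not in check → neither.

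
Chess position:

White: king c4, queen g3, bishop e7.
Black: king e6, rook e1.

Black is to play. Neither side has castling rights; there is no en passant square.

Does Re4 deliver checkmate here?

After Re4: white king on c4; in check: yes, from the black rook on e4.
White has 5 legal replies: Kc5, Kb5, Kd3, Kc3, Kb3.
In check but a legal move exists → not checkmate.

no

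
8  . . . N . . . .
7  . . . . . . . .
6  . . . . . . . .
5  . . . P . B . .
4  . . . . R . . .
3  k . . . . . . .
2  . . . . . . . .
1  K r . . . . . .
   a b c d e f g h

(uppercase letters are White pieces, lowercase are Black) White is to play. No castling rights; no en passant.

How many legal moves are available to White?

White to move; king on a1.
In check: yes, from the black rook on b1.
Legal moves: Kxb1.
Count: 1.

1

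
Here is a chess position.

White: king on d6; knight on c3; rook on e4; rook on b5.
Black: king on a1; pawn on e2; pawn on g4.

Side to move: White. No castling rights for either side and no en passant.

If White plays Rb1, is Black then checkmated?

yes

After Rb1: black king on a1; in check: yes, from the white rook on b1.
King squares — b1: attacked by Nc3; a2: attacked by Nc3; b2: attacked by Rb1.
Black has no legal moves → checkmate.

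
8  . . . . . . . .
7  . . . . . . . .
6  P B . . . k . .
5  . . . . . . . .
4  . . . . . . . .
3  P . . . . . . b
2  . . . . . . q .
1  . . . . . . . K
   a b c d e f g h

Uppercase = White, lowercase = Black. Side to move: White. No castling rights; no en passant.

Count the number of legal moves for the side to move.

White to move; king on h1.
In check: yes, from the black queen on g2.
Legal moves: none.
Count: 0.

0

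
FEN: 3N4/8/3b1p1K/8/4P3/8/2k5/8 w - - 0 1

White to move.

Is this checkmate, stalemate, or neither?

neither

White to move; white king on h6.
In check: no.
Legal moves for White: Nf7, Nb7, Ne6, Nc6, Kh7, Kg7, Kg6, Kh5, e5.
White has 9 legal moves and is not in check → neither.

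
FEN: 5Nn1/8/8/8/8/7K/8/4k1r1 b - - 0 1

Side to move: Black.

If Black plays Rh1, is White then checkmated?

After Rh1: white king on h3; in check: yes, from the black rook on h1.
White has 3 legal replies: Kg4, Kg3, Kg2.
In check but a legal move exists → not checkmate.

no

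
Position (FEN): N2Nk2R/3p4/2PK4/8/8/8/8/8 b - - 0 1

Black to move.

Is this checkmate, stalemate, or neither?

checkmate

Black to move; black king on e8.
In check: yes, from the white rook on h8.
King squares — d7: own pawn; e7: attacked by Kd6; f7: attacked by Nd8; d8: attacked by Rh8; f8: attacked by Rh8.
Legal moves for Black: none.
In check with no legal moves → checkmate.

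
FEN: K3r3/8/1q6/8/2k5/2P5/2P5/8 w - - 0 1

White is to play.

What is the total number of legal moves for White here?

White to move; king on a8.
In check: yes, from the black rook on e8.
Legal moves: none.
Count: 0.

0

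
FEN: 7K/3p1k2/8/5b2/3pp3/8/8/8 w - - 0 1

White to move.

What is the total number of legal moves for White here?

0

White to move; king on h8.
In check: no.
Legal moves: none.
Count: 0.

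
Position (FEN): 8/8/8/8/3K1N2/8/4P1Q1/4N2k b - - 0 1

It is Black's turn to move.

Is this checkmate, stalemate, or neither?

Black to move; black king on h1.
In check: yes, from the white queen on g2.
King squares — g1: attacked by Qg2; g2: attacked by Ne1; h2: attacked by Qg2.
Legal moves for Black: none.
In check with no legal moves → checkmate.

checkmate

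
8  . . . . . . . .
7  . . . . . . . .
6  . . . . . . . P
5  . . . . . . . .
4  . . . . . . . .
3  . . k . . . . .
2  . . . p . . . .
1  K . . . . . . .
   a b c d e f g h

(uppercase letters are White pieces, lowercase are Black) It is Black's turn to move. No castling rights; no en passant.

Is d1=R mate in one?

After d1=R: white king on a1; in check: yes, from the black rook on d1.
White has 1 legal reply: Ka2.
In check but a legal move exists → not checkmate.

no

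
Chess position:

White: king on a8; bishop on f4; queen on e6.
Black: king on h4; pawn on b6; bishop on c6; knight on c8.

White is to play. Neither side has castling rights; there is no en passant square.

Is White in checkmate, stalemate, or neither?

White to move; white king on a8.
In check: yes, from the black bishop on c6.
King squares — a7: attacked by Nc8; b7: attacked by Bc6; b8: available.
Legal moves for White: Kb8, Qxc6.
White is in check but has 2 legal moves → neither.

neither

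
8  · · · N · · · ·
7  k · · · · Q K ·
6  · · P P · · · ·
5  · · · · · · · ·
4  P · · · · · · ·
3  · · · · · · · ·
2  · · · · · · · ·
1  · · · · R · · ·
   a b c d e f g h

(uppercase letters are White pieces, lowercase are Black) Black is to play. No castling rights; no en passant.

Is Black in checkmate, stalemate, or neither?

neither

Black to move; black king on a7.
In check: yes, from the white queen on f7.
King squares — a6: available; b6: available; b7: attacked by Pc6; a8: available; b8: available.
Legal moves for Black: Kb8, Ka8, Kb6, Ka6.
Black is in check but has 4 legal moves → neither.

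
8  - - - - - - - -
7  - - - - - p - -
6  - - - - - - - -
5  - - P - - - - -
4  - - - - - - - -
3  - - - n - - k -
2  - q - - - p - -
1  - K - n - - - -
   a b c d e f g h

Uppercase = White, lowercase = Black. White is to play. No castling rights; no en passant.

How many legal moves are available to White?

White to move; king on b1.
In check: yes, from the black queen on b2.
Legal moves: none.
Count: 0.

0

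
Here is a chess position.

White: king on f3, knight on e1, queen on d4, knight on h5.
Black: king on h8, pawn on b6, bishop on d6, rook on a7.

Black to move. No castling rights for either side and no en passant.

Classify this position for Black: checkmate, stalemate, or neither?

neither

Black to move; black king on h8.
In check: yes, from the white queen on d4.
King squares — g7: attacked by Qd4; h7: available; g8: available.
Legal moves for Black: Kg8, Kh7, Rg7, Be5.
Black is in check but has 4 legal moves → neither.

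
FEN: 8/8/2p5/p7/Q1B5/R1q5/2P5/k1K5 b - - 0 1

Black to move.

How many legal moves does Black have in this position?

Black to move; king on a1.
In check: yes, from the white rook on a3.
Legal moves: Qxa3+.
Count: 1.

1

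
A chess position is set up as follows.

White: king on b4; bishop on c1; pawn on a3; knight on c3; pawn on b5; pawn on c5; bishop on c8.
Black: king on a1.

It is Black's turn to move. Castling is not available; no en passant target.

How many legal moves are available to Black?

Black to move; king on a1.
In check: no.
Legal moves: none.
Count: 0.

0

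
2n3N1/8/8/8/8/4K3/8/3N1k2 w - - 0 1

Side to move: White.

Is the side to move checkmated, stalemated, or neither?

neither

White to move; white king on e3.
In check: no.
Legal moves for White: Ne7, Nh6, Nf6, Kf4, Ke4, Kd4, Kf3, Kd3, Kd2, Nc3, Nf2, Nb2.
White has 12 legal moves and is not in check → neither.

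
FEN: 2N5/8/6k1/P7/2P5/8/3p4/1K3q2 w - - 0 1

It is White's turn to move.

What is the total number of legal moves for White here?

3

White to move; king on b1.
In check: yes, from the black queen on f1.
Legal moves: Kc2, Kb2, Ka2.
Count: 3.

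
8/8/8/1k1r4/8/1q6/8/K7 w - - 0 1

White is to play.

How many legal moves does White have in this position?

White to move; king on a1.
In check: no.
Legal moves: none.
Count: 0.

0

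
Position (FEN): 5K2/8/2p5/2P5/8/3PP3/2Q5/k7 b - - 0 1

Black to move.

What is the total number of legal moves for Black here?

Black to move; king on a1.
In check: no.
Legal moves: none.
Count: 0.

0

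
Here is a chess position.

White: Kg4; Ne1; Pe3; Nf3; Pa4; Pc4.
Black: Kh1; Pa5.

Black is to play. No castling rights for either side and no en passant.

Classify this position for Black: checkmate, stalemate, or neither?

Black to move; black king on h1.
In check: no.
King squares — g1: attacked by Nf3; g2: attacked by Ne1; h2: attacked by Nf3.
Legal moves for Black: none.
Not in check and no legal moves → stalemate.

stalemate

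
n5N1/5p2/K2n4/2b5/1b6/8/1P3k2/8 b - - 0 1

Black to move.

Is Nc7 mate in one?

yes

After Nc7: white king on a6; in check: yes, from the black knight on c7.
King squares — a5: attacked by Bb4; b5: attacked by Nd6; b6: attacked by Bc5; a7: attacked by Bc5; b7: attacked by Nd6.
White has no legal moves → checkmate.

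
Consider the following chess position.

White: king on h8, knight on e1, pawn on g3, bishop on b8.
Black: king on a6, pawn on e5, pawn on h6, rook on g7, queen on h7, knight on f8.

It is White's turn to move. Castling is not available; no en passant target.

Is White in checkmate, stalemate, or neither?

White to move; white king on h8.
In check: yes, from the black queen on h7.
King squares — g7: attacked by Qh7; h7: attacked by Rg7; g8: attacked by Rg7.
Legal moves for White: none.
In check with no legal moves → checkmate.

checkmate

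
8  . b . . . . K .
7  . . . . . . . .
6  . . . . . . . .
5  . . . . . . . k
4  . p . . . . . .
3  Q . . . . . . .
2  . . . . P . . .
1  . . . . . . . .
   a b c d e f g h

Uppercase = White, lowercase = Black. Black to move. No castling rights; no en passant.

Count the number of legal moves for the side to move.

Black to move; king on h5.
In check: no.
Legal moves: Bc7, Ba7, Bd6, Be5, Bf4, Bg3, Bh2, Kh6, Kg6, Kg5, Kh4, Kg4, bxa3, b3.
Count: 14.

14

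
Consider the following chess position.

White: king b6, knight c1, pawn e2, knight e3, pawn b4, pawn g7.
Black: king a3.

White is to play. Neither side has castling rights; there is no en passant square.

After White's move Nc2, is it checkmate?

no

After Nc2: black king on a3; in check: yes, from the white knight on c2.
Black has 2 legal replies: Ka4, Kb2.
In check but a legal move exists → not checkmate.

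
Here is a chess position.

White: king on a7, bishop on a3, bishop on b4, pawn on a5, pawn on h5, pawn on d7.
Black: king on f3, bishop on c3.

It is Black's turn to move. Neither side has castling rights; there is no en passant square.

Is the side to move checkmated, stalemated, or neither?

Black to move; black king on f3.
In check: no.
Legal moves for Black: Kg4, Kf4, Ke4, Kg3, Ke3, Kg2, Kf2, Ke2, Bh8, Bg7, Bf6, Be5, Bd4+, Bxb4, Bd2, Bb2, Be1, Ba1.
Black has 18 legal moves and is not in check → neither.

neither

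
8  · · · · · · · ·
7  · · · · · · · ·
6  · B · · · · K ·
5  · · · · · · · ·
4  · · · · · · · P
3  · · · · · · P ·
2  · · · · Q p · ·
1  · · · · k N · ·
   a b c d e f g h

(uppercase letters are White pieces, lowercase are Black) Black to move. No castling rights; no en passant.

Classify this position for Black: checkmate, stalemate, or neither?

Black to move; black king on e1.
In check: yes, from the white queen on e2.
Legal moves for Black: Kxe2.
Black is in check but has 1 legal move → neither.

neither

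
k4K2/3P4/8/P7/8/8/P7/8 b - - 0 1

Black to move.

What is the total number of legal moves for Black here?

3

Black to move; king on a8.
In check: no.
Legal moves: Kb8, Kb7, Ka7.
Count: 3.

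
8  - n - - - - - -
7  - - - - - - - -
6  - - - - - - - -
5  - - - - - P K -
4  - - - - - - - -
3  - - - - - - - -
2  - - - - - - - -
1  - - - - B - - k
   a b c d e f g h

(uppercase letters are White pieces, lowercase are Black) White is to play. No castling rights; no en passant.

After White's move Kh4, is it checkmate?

no

After Kh4: black king on h1; in check: no.
Black is not in check, so this cannot be checkmate.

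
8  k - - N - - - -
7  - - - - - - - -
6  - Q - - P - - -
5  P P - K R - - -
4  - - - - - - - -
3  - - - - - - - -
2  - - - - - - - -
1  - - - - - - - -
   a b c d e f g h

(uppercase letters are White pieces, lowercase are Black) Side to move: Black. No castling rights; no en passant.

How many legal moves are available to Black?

Black to move; king on a8.
In check: no.
Legal moves: none.
Count: 0.

0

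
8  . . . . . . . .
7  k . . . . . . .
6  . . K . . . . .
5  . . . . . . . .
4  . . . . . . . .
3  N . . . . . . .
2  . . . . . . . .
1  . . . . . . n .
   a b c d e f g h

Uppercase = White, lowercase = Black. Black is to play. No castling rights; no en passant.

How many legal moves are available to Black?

Black to move; king on a7.
In check: no.
Legal moves: Kb8, Ka8, Ka6, Nh3, Nf3, Ne2.
Count: 6.

6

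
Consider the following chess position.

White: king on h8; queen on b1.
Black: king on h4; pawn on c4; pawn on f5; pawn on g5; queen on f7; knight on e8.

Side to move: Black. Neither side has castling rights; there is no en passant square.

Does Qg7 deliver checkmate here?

yes

After Qg7: white king on h8; in check: yes, from the black queen on g7.
King squares — g7: attacked by Ne8; h7: attacked by Qg7; g8: attacked by Qg7.
White has no legal moves → checkmate.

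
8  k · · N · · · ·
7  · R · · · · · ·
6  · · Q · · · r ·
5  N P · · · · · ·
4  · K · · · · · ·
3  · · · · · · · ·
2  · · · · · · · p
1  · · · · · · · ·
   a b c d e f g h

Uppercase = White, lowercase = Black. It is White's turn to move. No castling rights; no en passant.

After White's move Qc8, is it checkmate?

After Qc8: black king on a8; in check: yes, from the white queen on c8.
King squares — a7: attacked by Rb7; b7: attacked by Na5; b8: attacked by Rb7.
Black has no legal moves → checkmate.

yes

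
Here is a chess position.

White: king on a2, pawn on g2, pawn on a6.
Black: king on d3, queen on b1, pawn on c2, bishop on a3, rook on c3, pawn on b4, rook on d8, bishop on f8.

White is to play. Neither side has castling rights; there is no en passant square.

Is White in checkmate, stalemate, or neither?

White to move; white king on a2.
In check: yes, from the black queen on b1.
King squares — a1: attacked by Qb1; b1: attacked by Pc2; b2: attacked by Qb1; a3: attacked by Rc3; b3: attacked by Qb1.
Legal moves for White: none.
In check with no legal moves → checkmate.

checkmate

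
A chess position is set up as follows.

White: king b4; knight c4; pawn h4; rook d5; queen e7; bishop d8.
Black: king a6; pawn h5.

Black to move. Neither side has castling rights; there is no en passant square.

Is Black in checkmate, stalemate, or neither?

Black to move; black king on a6.
In check: no.
King squares — a5: attacked by Kb4; b5: attacked by Kb4; b6: attacked by Nc4; a7: attacked by Qe7; b7: attacked by Qe7.
Legal moves for Black: none.
Not in check and no legal moves → stalemate.

stalemate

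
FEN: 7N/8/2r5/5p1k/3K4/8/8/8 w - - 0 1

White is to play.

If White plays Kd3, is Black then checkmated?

no

After Kd3: black king on h5; in check: no.
Black is not in check, so this cannot be checkmate.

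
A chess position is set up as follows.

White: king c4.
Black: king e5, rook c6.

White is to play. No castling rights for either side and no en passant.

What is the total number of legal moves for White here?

White to move; king on c4.
In check: yes, from the black rook on c6.
Legal moves: Kb5, Kb4, Kd3, Kb3.
Count: 4.

4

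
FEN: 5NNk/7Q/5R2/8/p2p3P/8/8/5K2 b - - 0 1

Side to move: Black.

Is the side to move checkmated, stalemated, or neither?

checkmate

Black to move; black king on h8.
In check: yes, from the white queen on h7.
King squares — g7: attacked by Qh7; h7: attacked by Nf8; g8: attacked by Qh7.
Legal moves for Black: none.
In check with no legal moves → checkmate.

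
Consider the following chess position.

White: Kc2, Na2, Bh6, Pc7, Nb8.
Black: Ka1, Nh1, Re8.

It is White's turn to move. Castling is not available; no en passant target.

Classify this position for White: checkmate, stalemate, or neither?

neither

White to move; white king on c2.
In check: no.
Legal moves for White include: Nd7, Nc6, Na6, Bf8, Bg7+, Bg5, Bf4, Be3, Bd2, Bc1, Kd3, Kc3, Kb3, Kd2, Kd1, Kc1, Nb4, Nc3, ... (list truncated; more exist).
White has legal moves and is not in check → neither.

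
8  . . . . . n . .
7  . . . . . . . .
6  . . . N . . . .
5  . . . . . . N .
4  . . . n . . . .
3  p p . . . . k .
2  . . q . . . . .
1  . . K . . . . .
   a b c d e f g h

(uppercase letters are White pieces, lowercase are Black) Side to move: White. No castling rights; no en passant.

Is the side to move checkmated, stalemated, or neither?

checkmate

White to move; white king on c1.
In check: yes, from the black queen on c2.
King squares — b1: attacked by Qc2; d1: attacked by Qc2; b2: attacked by Qc2; c2: attacked by Pb3; d2: attacked by Qc2.
Legal moves for White: none.
In check with no legal moves → checkmate.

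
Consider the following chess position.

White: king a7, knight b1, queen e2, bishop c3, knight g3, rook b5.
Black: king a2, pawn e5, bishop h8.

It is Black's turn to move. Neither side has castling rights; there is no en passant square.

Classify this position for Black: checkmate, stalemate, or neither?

Black to move; black king on a2.
In check: yes, from the white queen on e2.
King squares — a1: attacked by Bc3; b1: attacked by Rb5; b2: attacked by Qe2; a3: attacked by Nb1; b3: attacked by Rb5.
Legal moves for Black: none.
In check with no legal moves → checkmate.

checkmate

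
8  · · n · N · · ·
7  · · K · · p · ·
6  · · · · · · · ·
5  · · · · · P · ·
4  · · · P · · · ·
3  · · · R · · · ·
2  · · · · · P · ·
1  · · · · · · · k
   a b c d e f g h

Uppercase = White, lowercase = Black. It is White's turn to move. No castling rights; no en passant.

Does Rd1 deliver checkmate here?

After Rd1: black king on h1; in check: yes, from the white rook on d1.
Black has 2 legal replies: Kh2, Kg2.
In check but a legal move exists → not checkmate.

no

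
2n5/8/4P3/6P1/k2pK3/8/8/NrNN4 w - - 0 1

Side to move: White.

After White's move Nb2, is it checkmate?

After Nb2: black king on a4; in check: yes, from the white knight on b2.
Black has 5 legal replies: Kb5, Ka5, Kb4, Ka3, Rxb2.
In check but a legal move exists → not checkmate.

no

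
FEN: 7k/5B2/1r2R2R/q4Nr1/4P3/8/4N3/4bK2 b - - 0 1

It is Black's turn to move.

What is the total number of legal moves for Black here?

0

Black to move; king on h8.
In check: yes, from the white rook on h6.
Legal moves: none.
Count: 0.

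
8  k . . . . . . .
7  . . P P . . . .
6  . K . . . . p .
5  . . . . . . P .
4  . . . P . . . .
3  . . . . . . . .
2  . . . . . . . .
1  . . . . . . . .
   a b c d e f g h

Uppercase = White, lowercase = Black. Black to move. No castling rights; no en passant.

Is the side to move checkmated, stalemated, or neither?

stalemate

Black to move; black king on a8.
In check: no.
King squares — a7: attacked by Kb6; b7: attacked by Kb6; b8: attacked by Pc7.
Legal moves for Black: none.
Not in check and no legal moves → stalemate.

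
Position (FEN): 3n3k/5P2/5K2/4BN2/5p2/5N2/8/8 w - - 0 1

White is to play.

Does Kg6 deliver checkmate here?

After Kg6: black king on h8; in check: yes, from the white bishop on e5.
King squares — g7: attacked by Be5; h7: attacked by Kg6; g8: attacked by Pf7.
Black has no legal moves → checkmate.

yes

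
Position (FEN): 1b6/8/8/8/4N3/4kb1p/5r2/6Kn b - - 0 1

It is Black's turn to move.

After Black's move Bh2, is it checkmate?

After Bh2: white king on g1; in check: yes, from the black bishop on h2.
King squares — f1: attacked by Rf2; h1: attacked by Bf3; f2: attacked by Nh1; g2: attacked by Rf2; h2: attacked by Rf2.
White has no legal moves → checkmate.

yes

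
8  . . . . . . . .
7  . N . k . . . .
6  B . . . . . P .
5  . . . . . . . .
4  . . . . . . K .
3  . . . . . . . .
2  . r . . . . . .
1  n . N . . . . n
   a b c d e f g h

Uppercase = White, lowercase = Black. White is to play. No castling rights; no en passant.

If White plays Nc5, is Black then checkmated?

no

After Nc5: black king on d7; in check: yes, from the white knight on c5.
Black has 6 legal replies: Ke8, Kd8, Ke7, Kc7, Kd6, Kc6.
In check but a legal move exists → not checkmate.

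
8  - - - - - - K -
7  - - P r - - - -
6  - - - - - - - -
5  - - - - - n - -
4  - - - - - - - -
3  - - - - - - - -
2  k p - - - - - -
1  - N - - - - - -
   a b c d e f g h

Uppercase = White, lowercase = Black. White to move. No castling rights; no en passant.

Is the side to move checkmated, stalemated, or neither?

White to move; white king on g8.
In check: no.
Legal moves for White: Kh8, Kf8, Nc3+, Na3, Nd2, c8=Q, c8=R, c8=B, c8=N.
White has 9 legal moves and is not in check → neither.

neither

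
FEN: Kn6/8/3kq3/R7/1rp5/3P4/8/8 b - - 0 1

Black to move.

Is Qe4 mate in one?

no

After Qe4: white king on a8; in check: yes, from the black queen on e4.
White has 3 legal replies: Ka7, Rd5+, dxe4.
In check but a legal move exists → not checkmate.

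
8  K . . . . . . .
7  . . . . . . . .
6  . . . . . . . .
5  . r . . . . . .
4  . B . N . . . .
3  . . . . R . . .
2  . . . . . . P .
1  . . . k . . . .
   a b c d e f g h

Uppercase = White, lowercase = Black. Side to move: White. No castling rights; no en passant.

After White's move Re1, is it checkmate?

yes

After Re1: black king on d1; in check: yes, from the white rook on e1.
King squares — c1: attacked by Re1; e1: attacked by Bb4; c2: attacked by Nd4; d2: attacked by Bb4; e2: attacked by Re1.
Black has no legal moves → checkmate.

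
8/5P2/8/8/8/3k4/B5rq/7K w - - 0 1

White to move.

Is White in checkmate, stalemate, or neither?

White to move; white king on h1.
In check: yes, from the black queen on h2.
King squares — g1: attacked by Rg2; g2: attacked by Qh2; h2: attacked by Rg2.
Legal moves for White: none.
In check with no legal moves → checkmate.

checkmate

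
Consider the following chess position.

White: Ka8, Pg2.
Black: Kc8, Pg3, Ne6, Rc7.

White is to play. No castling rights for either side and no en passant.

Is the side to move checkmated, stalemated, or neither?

White to move; white king on a8.
In check: no.
King squares — a7: attacked by Rc7; b7: attacked by Rc7; b8: attacked by Kc8.
Legal moves for White: none.
Not in check and no legal moves → stalemate.

stalemate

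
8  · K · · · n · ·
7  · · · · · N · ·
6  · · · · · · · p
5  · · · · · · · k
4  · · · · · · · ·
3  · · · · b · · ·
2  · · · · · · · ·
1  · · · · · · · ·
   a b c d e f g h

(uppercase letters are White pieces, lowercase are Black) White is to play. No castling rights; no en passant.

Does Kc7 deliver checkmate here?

After Kc7: black king on h5; in check: no.
Black is not in check, so this cannot be checkmate.

no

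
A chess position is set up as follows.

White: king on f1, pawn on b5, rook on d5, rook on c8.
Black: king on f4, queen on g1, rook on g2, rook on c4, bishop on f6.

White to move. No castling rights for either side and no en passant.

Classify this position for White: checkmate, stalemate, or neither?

White to move; white king on f1.
In check: yes, from the black queen on g1.
King squares — e1: attacked by Qg1; g1: attacked by Rg2; e2: attacked by Rg2; f2: attacked by Qg1; g2: attacked by Qg1.
Legal moves for White: none.
In check with no legal moves → checkmate.

checkmate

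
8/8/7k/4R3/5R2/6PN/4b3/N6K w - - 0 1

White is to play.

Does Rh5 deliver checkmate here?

no

After Rh5: black king on h6; in check: yes, from the white rook on h5.
Black has 4 legal replies: Kg7, Kg6, Kxh5, Bxh5.
In check but a legal move exists → not checkmate.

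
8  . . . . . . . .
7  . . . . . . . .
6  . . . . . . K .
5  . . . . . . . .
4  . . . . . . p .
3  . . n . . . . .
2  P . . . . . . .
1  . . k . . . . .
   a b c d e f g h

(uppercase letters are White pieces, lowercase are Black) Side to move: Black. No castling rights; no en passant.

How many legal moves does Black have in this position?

14

Black to move; king on c1.
In check: no.
Legal moves: Nd5, Nb5, Ne4, Na4, Ne2, Nxa2, Nd1, Nb1, Kd2, Kc2, Kb2, Kd1, Kb1, g3.
Count: 14.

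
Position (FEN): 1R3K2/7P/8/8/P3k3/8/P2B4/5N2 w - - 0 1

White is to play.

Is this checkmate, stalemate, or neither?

White to move; white king on f8.
In check: no.
Legal moves for White include: Kg8, Ke8, Kg7, Kf7, Ke7, Re8+, Rd8, Rc8, Ra8, Rb7, Rb6, Rb5, Rb4+, Rb3, Rb2, Rb1, Bh6, Bg5, ... (list truncated; more exist).
White has legal moves and is not in check → neither.

neither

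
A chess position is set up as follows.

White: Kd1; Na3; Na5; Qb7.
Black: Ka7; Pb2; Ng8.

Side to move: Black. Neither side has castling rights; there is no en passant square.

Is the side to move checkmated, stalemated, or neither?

Black to move; black king on a7.
In check: yes, from the white queen on b7.
King squares — a6: attacked by Qb7; b6: attacked by Qb7; b7: attacked by Na5; a8: attacked by Qb7; b8: attacked by Qb7.
Legal moves for Black: none.
In check with no legal moves → checkmate.

checkmate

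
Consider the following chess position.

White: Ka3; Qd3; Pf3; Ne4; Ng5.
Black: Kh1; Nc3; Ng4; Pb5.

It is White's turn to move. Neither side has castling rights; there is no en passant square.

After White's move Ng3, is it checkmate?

After Ng3: black king on h1; in check: yes, from the white knight on g3.
Black has 3 legal replies: Kh2, Kg2, Kg1.
In check but a legal move exists → not checkmate.

no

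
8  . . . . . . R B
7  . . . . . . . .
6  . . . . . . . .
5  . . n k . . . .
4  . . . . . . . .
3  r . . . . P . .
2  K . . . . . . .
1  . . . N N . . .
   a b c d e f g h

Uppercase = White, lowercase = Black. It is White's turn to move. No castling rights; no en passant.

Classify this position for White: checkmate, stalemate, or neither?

White to move; white king on a2.
In check: yes, from the black rook on a3.
King squares — a1: attacked by Ra3; b1: available; b2: available; a3: available; b3: attacked by Ra3.
Legal moves for White: Kxa3, Kb2, Kb1.
White is in check but has 3 legal moves → neither.

neither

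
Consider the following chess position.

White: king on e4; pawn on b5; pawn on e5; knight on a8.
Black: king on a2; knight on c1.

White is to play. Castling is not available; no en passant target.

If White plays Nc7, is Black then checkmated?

After Nc7: black king on a2; in check: no.
Black is not in check, so this cannot be checkmate.

no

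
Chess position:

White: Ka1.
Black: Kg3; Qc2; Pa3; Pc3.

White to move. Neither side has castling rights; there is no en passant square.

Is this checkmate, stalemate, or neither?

stalemate

White to move; white king on a1.
In check: no.
King squares — b1: attacked by Qc2; a2: attacked by Qc2; b2: attacked by Qc2.
Legal moves for White: none.
Not in check and no legal moves → stalemate.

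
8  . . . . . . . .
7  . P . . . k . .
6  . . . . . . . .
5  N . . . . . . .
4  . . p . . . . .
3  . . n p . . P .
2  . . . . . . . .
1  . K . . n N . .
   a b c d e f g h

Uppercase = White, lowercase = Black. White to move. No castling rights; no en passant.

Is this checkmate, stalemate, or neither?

neither

White to move; white king on b1.
In check: yes, from the black knight on c3.
Legal moves for White: Kb2, Kc1, Ka1.
White is in check but has 3 legal moves → neither.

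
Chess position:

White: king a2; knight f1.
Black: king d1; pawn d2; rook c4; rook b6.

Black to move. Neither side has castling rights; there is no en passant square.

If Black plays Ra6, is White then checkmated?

no

After Ra6: white king on a2; in check: yes, from the black rook on a6.
White has 3 legal replies: Kb3, Kb2, Kb1.
In check but a legal move exists → not checkmate.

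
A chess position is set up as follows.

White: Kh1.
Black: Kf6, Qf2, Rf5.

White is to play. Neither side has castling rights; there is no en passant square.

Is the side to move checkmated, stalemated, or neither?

stalemate

White to move; white king on h1.
In check: no.
King squares — g1: attacked by Qf2; g2: attacked by Qf2; h2: attacked by Qf2.
Legal moves for White: none.
Not in check and no legal moves → stalemate.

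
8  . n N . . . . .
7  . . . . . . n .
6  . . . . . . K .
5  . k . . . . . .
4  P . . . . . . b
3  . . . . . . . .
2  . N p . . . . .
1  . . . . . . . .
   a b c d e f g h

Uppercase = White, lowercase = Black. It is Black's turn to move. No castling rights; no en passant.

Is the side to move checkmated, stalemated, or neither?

neither

Black to move; black king on b5.
In check: yes, from the white pawn on a4.
Legal moves for Black: Kc6, Ka6, Kc5, Ka5, Kb4.
Black is in check but has 5 legal moves → neither.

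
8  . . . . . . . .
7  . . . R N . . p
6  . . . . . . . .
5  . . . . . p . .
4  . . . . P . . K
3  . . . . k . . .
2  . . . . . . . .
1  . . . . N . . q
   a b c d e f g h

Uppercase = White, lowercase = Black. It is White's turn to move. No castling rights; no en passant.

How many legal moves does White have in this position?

2

White to move; king on h4.
In check: yes, from the black queen on h1.
Legal moves: Kg5, Kg3.
Count: 2.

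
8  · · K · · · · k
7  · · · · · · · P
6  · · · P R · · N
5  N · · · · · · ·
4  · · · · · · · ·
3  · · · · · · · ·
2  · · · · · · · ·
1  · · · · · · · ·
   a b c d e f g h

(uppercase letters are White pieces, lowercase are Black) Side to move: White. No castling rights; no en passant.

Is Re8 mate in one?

no

After Re8: black king on h8; in check: yes, from the white rook on e8.
Black has 2 legal replies: Kxh7, Kg7.
In check but a legal move exists → not checkmate.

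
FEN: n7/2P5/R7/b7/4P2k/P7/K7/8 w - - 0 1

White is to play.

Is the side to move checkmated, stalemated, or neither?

neither

White to move; white king on a2.
In check: no.
Legal moves for White include: Rxa8, Ra7, Rh6+, Rg6, Rf6, Re6, Rd6, Rc6, Rb6, Rxa5, Kb3, Kb2, Kb1, Ka1, c8=Q, c8=R, c8=B, c8=N, ... (list truncated; more exist).
White has legal moves and is not in check → neither.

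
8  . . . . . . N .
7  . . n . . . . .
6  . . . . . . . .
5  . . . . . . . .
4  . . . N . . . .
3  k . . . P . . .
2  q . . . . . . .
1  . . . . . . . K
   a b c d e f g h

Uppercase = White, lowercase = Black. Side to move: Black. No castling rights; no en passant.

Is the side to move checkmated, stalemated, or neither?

Black to move; black king on a3.
In check: no.
Legal moves for Black include: Ne8, Na8, Ne6, Na6, Nd5, Nb5, Kb4, Ka4, Kb2, Qxg8, Qf7, Qe6, Qd5+, Qc4, Qb3, Qh2+, Qg2+, Qf2, ... (list truncated; more exist).
Black has legal moves and is not in check → neither.

neither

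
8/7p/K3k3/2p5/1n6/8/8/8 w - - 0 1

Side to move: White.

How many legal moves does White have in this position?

White to move; king on a6.
In check: yes, from the black knight on b4.
Legal moves: Kb7, Ka7, Kb6, Kb5, Ka5.
Count: 5.

5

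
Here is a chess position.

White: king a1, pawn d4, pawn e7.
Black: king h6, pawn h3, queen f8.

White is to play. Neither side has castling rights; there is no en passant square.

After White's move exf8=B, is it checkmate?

After exf8=B: black king on h6; in check: yes, from the white bishop on f8.
Black has 4 legal replies: Kh7, Kg6, Kh5, Kg5.
In check but a legal move exists → not checkmate.

no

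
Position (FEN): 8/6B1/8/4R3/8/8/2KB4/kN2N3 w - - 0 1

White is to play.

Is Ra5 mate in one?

After Ra5: black king on a1; in check: yes, from the white rook on a5 and the white bishop on g7.
King squares — b1: attacked by Kc2; a2: attacked by Ra5; b2: attacked by Kc2.
Black has no legal moves → checkmate.

yes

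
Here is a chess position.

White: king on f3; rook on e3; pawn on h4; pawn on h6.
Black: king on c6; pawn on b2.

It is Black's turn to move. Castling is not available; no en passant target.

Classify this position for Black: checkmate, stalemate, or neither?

Black to move; black king on c6.
In check: no.
Legal moves for Black: Kd7, Kc7, Kb7, Kd6, Kb6, Kd5, Kc5, Kb5, b1=Q, b1=R, b1=B, b1=N.
Black has 12 legal moves and is not in check → neither.

neither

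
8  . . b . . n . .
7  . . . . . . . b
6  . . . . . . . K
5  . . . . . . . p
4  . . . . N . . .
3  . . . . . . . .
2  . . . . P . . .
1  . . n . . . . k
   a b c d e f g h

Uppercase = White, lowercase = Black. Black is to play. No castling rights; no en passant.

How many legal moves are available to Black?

22

Black to move; king on h1.
In check: no.
Legal moves: Nd7, Ng6, Ne6, Bd7, Bb7, Be6, Ba6, Bcf5, Bg4, Bh3, Bg8, Bg6, Bhf5, Bxe4, Kh2, Kg2, Kg1, Nd3, Nb3, Nxe2, Na2, h4.
Count: 22.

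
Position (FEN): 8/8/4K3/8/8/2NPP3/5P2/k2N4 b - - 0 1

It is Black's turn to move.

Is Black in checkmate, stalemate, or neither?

stalemate

Black to move; black king on a1.
In check: no.
King squares — b1: attacked by Nc3; a2: attacked by Nc3; b2: attacked by Nd1.
Legal moves for Black: none.
Not in check and no legal moves → stalemate.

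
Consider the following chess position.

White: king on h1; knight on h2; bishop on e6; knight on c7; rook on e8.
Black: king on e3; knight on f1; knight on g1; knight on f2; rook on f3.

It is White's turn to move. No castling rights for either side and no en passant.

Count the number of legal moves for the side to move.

White to move; king on h1.
In check: yes, from the black knight on f2.
Legal moves: Kg2, Kxg1.
Count: 2.

2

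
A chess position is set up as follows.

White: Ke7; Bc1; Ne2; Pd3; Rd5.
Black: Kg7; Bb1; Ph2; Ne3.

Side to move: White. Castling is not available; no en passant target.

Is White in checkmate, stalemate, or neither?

neither

White to move; white king on e7.
In check: no.
Legal moves for White include: Ke8, Kd8, Kd7, Ke6, Kd6, Rd8, Rd7, Rd6, Rh5, Rg5+, Rf5, Re5, Rc5, Rb5, Ra5, Rd4, Nf4, Nd4, ... (list truncated; more exist).
White has legal moves and is not in check → neither.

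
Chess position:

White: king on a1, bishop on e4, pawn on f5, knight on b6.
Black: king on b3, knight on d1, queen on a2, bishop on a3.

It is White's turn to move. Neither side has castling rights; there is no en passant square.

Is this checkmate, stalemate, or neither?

White to move; white king on a1.
In check: yes, from the black queen on a2.
King squares — b1: attacked by Qa2; a2: attacked by Kb3; b2: attacked by Nd1.
Legal moves for White: none.
In check with no legal moves → checkmate.

checkmate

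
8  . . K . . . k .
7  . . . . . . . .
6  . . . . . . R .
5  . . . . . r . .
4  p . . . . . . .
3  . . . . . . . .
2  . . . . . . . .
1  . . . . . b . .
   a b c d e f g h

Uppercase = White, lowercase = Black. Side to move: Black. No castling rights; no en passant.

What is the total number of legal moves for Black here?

4

Black to move; king on g8.
In check: yes, from the white rook on g6.
Legal moves: Kh8, Kf8, Kh7, Kf7.
Count: 4.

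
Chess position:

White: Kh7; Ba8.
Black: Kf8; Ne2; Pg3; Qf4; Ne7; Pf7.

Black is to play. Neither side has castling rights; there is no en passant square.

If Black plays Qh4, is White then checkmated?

After Qh4: white king on h7; in check: yes, from the black queen on h4.
King squares — g6: attacked by Ne7; h6: attacked by Qh4; g7: attacked by Kf8; g8: attacked by Ne7; h8: attacked by Qh4.
White has no legal moves → checkmate.

yes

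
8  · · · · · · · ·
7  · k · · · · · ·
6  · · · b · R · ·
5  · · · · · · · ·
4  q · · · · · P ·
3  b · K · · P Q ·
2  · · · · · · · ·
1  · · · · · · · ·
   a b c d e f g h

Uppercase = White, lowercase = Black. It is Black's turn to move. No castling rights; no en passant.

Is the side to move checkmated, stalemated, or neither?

neither

Black to move; black king on b7.
In check: no.
Legal moves for Black include: Kc8, Kb8, Ka8, Kc7, Ka7, Kc6, Kb6, Ka6, Bf8, Bb8, Be7, Bc7, Be5+, Bdc5, Bf4, Bdb4+, Bxg3, Qe8, ... (list truncated; more exist).
Black has legal moves and is not in check → neither.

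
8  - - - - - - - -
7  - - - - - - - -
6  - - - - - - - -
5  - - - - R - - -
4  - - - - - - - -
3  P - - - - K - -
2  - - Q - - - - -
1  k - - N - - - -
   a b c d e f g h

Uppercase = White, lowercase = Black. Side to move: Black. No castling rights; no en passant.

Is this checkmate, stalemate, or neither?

stalemate

Black to move; black king on a1.
In check: no.
King squares — b1: attacked by Qc2; a2: attacked by Qc2; b2: attacked by Nd1.
Legal moves for Black: none.
Not in check and no legal moves → stalemate.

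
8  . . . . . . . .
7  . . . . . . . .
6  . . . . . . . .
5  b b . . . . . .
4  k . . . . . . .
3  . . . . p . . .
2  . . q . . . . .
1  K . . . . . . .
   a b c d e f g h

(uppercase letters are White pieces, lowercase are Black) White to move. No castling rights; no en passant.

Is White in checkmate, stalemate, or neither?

White to move; white king on a1.
In check: no.
King squares — b1: attacked by Qc2; a2: attacked by Qc2; b2: attacked by Qc2.
Legal moves for White: none.
Not in check and no legal moves → stalemate.

stalemate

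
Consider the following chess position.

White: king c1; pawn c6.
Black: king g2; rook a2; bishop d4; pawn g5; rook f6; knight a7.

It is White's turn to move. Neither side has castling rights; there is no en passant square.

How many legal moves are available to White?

3

White to move; king on c1.
In check: no.
Legal moves: Kd1, Kb1, c7.
Count: 3.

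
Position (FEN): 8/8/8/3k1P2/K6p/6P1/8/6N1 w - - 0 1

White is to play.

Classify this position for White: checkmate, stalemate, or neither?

White to move; white king on a4.
In check: no.
Legal moves for White: Kb5, Ka5, Kb4, Kb3, Ka3, Nh3, Nf3, Ne2, gxh4, f6, g4.
White has 11 legal moves and is not in check → neither.

neither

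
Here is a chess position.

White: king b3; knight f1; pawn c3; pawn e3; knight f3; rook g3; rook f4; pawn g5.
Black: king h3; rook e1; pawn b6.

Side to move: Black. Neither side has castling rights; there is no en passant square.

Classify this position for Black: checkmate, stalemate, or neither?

checkmate

Black to move; black king on h3.
In check: yes, from the white rook on g3.
King squares — g2: attacked by Rg3; h2: attacked by Nf1; g3: attacked by Nf1; g4: attacked by Rg3; h4: attacked by Nf3.
Legal moves for Black: none.
In check with no legal moves → checkmate.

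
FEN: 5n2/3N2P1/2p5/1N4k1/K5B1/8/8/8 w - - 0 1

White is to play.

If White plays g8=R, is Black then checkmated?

no

After g8=R: black king on g5; in check: yes, from the white rook on g8.
Black has 4 legal replies: Kh6, Kh4, Kf4, Ng6.
In check but a legal move exists → not checkmate.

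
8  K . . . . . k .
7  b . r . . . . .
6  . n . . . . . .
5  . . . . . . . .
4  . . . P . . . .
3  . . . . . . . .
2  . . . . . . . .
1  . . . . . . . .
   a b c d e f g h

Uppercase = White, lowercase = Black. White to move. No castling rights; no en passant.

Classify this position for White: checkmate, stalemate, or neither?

White to move; white king on a8.
In check: yes, from the black knight on b6.
King squares — a7: attacked by Rc7; b7: attacked by Rc7; b8: attacked by Ba7.
Legal moves for White: none.
In check with no legal moves → checkmate.

checkmate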